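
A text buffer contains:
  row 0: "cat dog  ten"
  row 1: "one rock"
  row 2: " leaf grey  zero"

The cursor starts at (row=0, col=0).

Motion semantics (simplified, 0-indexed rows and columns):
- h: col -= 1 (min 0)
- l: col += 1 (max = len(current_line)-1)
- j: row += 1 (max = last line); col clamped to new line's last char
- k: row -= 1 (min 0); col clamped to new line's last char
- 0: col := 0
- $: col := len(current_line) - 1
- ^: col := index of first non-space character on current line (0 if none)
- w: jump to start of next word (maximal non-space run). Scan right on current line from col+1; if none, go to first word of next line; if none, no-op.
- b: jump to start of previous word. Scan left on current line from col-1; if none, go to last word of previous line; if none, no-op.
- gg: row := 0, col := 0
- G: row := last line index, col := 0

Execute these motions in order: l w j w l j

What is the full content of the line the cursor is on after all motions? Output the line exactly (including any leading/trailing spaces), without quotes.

Answer:  leaf grey  zero

Derivation:
After 1 (l): row=0 col=1 char='a'
After 2 (w): row=0 col=4 char='d'
After 3 (j): row=1 col=4 char='r'
After 4 (w): row=2 col=1 char='l'
After 5 (l): row=2 col=2 char='e'
After 6 (j): row=2 col=2 char='e'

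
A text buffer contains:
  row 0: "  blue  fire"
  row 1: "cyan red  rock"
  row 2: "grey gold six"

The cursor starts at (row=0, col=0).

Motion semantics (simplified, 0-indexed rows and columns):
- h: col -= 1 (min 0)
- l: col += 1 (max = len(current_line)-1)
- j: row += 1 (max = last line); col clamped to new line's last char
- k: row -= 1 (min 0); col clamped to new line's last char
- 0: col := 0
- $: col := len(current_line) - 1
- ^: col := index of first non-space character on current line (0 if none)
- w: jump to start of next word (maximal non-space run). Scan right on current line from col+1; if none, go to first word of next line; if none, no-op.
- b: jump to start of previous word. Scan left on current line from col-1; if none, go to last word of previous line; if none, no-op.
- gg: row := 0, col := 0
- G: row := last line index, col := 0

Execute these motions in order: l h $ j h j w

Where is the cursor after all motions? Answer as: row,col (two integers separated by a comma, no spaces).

After 1 (l): row=0 col=1 char='_'
After 2 (h): row=0 col=0 char='_'
After 3 ($): row=0 col=11 char='e'
After 4 (j): row=1 col=11 char='o'
After 5 (h): row=1 col=10 char='r'
After 6 (j): row=2 col=10 char='s'
After 7 (w): row=2 col=10 char='s'

Answer: 2,10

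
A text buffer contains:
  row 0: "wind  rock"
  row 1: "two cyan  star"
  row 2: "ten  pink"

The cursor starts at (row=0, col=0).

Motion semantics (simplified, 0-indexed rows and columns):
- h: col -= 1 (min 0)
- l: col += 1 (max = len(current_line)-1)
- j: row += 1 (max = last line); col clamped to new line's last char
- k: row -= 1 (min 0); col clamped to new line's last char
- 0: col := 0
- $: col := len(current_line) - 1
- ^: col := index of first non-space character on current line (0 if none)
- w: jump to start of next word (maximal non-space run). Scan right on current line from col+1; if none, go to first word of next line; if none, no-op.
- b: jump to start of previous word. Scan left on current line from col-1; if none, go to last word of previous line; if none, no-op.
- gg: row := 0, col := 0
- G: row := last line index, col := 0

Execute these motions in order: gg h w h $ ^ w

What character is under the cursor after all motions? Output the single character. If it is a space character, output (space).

After 1 (gg): row=0 col=0 char='w'
After 2 (h): row=0 col=0 char='w'
After 3 (w): row=0 col=6 char='r'
After 4 (h): row=0 col=5 char='_'
After 5 ($): row=0 col=9 char='k'
After 6 (^): row=0 col=0 char='w'
After 7 (w): row=0 col=6 char='r'

Answer: r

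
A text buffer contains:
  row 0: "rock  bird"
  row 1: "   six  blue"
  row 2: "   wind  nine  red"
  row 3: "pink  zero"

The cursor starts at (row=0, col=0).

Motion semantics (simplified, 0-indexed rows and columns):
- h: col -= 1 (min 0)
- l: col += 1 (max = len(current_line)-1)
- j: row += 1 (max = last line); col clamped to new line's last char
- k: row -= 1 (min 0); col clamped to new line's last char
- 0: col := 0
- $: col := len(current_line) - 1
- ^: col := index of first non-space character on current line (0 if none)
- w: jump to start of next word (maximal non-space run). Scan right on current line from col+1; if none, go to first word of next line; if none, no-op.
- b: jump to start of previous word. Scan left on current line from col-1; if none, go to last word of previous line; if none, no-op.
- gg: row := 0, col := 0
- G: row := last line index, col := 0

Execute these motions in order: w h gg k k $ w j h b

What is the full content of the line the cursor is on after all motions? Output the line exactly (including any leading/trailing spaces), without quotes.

Answer:    six  blue

Derivation:
After 1 (w): row=0 col=6 char='b'
After 2 (h): row=0 col=5 char='_'
After 3 (gg): row=0 col=0 char='r'
After 4 (k): row=0 col=0 char='r'
After 5 (k): row=0 col=0 char='r'
After 6 ($): row=0 col=9 char='d'
After 7 (w): row=1 col=3 char='s'
After 8 (j): row=2 col=3 char='w'
After 9 (h): row=2 col=2 char='_'
After 10 (b): row=1 col=8 char='b'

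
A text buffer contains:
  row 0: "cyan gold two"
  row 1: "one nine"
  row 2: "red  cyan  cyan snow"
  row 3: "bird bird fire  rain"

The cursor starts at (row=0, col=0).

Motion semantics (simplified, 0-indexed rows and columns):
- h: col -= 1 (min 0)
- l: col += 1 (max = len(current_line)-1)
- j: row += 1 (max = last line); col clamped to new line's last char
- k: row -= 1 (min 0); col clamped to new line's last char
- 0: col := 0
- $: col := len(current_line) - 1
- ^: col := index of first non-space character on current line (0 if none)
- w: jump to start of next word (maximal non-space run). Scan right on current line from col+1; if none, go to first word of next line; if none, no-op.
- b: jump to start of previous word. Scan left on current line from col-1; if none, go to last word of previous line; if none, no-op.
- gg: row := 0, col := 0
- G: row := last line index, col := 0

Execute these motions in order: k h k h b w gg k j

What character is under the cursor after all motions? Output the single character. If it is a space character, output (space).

After 1 (k): row=0 col=0 char='c'
After 2 (h): row=0 col=0 char='c'
After 3 (k): row=0 col=0 char='c'
After 4 (h): row=0 col=0 char='c'
After 5 (b): row=0 col=0 char='c'
After 6 (w): row=0 col=5 char='g'
After 7 (gg): row=0 col=0 char='c'
After 8 (k): row=0 col=0 char='c'
After 9 (j): row=1 col=0 char='o'

Answer: o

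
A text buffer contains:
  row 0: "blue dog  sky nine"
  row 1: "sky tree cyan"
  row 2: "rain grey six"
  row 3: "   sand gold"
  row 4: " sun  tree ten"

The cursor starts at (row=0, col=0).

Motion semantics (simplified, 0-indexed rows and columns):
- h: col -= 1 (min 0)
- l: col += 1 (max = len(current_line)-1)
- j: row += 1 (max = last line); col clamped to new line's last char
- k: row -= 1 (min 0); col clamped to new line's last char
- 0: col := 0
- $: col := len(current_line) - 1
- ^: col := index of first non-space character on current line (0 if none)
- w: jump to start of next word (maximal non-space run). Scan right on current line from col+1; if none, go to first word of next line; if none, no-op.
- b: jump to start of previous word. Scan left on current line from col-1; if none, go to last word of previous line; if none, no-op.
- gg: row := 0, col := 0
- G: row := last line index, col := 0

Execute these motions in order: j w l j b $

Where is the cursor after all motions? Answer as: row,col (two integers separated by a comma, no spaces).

After 1 (j): row=1 col=0 char='s'
After 2 (w): row=1 col=4 char='t'
After 3 (l): row=1 col=5 char='r'
After 4 (j): row=2 col=5 char='g'
After 5 (b): row=2 col=0 char='r'
After 6 ($): row=2 col=12 char='x'

Answer: 2,12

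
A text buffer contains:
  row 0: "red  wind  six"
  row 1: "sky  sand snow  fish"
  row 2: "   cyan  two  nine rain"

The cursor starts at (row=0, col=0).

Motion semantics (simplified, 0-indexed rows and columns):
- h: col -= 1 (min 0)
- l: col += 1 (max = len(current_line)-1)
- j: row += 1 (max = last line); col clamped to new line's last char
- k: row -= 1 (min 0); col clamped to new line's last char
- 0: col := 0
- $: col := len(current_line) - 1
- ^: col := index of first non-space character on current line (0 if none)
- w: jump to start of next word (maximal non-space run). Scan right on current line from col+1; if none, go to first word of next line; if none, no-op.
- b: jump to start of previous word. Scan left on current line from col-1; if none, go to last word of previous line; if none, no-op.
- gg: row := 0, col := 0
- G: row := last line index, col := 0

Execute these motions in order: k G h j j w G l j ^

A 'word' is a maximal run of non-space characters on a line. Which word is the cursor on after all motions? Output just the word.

After 1 (k): row=0 col=0 char='r'
After 2 (G): row=2 col=0 char='_'
After 3 (h): row=2 col=0 char='_'
After 4 (j): row=2 col=0 char='_'
After 5 (j): row=2 col=0 char='_'
After 6 (w): row=2 col=3 char='c'
After 7 (G): row=2 col=0 char='_'
After 8 (l): row=2 col=1 char='_'
After 9 (j): row=2 col=1 char='_'
After 10 (^): row=2 col=3 char='c'

Answer: cyan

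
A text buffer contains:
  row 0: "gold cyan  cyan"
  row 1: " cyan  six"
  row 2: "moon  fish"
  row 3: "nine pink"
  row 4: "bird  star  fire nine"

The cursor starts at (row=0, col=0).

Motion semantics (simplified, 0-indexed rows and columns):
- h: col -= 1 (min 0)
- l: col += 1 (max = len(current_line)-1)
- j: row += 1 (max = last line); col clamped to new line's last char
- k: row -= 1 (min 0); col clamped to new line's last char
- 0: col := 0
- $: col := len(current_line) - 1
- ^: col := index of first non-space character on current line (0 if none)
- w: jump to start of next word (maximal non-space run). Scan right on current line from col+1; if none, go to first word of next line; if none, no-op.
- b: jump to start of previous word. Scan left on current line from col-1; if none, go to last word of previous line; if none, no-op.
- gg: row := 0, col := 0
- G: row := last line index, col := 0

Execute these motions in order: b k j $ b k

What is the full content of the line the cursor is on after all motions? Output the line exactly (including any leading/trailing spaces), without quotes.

After 1 (b): row=0 col=0 char='g'
After 2 (k): row=0 col=0 char='g'
After 3 (j): row=1 col=0 char='_'
After 4 ($): row=1 col=9 char='x'
After 5 (b): row=1 col=7 char='s'
After 6 (k): row=0 col=7 char='a'

Answer: gold cyan  cyan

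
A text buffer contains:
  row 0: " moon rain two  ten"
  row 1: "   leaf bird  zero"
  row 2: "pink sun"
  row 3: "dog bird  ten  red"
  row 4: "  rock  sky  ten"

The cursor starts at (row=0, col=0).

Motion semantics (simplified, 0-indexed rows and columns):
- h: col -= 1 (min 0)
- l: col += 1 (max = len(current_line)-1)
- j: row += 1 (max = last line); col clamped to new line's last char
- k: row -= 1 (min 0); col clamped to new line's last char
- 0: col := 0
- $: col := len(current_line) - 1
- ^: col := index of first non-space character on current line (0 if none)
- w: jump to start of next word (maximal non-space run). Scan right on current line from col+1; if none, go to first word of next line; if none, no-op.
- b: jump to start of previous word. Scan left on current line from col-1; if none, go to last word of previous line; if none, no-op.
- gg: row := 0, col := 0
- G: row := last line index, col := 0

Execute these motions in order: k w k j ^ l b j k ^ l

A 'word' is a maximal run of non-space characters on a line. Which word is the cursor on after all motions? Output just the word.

Answer: leaf

Derivation:
After 1 (k): row=0 col=0 char='_'
After 2 (w): row=0 col=1 char='m'
After 3 (k): row=0 col=1 char='m'
After 4 (j): row=1 col=1 char='_'
After 5 (^): row=1 col=3 char='l'
After 6 (l): row=1 col=4 char='e'
After 7 (b): row=1 col=3 char='l'
After 8 (j): row=2 col=3 char='k'
After 9 (k): row=1 col=3 char='l'
After 10 (^): row=1 col=3 char='l'
After 11 (l): row=1 col=4 char='e'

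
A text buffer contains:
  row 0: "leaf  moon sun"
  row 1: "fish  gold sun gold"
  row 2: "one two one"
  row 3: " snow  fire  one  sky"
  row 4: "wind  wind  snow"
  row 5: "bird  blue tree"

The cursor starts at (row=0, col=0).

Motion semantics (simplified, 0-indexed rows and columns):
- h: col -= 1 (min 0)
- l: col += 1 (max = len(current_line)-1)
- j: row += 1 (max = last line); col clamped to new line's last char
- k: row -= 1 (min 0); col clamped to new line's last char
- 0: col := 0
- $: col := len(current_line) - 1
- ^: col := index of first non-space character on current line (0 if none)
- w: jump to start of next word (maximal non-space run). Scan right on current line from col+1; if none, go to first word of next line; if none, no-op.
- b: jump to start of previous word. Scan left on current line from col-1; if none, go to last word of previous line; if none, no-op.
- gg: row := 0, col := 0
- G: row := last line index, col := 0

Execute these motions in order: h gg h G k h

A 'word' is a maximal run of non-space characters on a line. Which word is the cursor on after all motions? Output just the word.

After 1 (h): row=0 col=0 char='l'
After 2 (gg): row=0 col=0 char='l'
After 3 (h): row=0 col=0 char='l'
After 4 (G): row=5 col=0 char='b'
After 5 (k): row=4 col=0 char='w'
After 6 (h): row=4 col=0 char='w'

Answer: wind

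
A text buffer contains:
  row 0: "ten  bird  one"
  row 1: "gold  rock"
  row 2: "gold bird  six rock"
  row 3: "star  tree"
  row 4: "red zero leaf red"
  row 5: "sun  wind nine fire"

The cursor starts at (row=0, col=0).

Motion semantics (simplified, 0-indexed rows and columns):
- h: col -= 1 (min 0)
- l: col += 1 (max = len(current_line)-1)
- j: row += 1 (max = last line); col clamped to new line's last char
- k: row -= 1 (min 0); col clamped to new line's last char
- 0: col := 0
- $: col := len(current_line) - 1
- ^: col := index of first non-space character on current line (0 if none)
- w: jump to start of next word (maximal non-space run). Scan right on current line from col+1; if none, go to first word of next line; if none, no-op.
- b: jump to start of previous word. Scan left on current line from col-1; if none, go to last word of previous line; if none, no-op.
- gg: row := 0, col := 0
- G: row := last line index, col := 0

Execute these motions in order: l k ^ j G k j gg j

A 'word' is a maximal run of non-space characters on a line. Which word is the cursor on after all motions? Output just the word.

Answer: gold

Derivation:
After 1 (l): row=0 col=1 char='e'
After 2 (k): row=0 col=1 char='e'
After 3 (^): row=0 col=0 char='t'
After 4 (j): row=1 col=0 char='g'
After 5 (G): row=5 col=0 char='s'
After 6 (k): row=4 col=0 char='r'
After 7 (j): row=5 col=0 char='s'
After 8 (gg): row=0 col=0 char='t'
After 9 (j): row=1 col=0 char='g'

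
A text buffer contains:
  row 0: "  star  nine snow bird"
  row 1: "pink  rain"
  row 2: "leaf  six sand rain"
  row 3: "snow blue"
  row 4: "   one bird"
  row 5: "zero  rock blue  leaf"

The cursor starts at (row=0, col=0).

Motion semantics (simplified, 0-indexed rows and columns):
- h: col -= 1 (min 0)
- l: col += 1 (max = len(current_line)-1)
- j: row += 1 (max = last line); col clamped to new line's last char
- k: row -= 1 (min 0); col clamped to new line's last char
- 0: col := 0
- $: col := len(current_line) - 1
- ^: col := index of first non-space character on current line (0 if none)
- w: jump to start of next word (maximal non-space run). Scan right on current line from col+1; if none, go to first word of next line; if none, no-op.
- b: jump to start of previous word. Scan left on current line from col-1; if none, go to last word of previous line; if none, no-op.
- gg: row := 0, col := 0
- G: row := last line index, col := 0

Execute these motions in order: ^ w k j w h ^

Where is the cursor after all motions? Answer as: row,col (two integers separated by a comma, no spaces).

After 1 (^): row=0 col=2 char='s'
After 2 (w): row=0 col=8 char='n'
After 3 (k): row=0 col=8 char='n'
After 4 (j): row=1 col=8 char='i'
After 5 (w): row=2 col=0 char='l'
After 6 (h): row=2 col=0 char='l'
After 7 (^): row=2 col=0 char='l'

Answer: 2,0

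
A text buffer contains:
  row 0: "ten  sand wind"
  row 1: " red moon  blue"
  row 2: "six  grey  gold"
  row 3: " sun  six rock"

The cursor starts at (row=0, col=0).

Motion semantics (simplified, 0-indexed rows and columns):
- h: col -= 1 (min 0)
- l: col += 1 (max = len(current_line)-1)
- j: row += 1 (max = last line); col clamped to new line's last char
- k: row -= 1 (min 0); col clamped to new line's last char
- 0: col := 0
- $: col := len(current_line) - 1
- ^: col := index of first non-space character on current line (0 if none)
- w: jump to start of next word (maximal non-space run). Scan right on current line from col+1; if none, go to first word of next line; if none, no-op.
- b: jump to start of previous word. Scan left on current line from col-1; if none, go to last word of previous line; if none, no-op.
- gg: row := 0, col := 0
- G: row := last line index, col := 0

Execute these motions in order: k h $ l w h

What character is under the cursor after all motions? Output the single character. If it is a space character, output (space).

After 1 (k): row=0 col=0 char='t'
After 2 (h): row=0 col=0 char='t'
After 3 ($): row=0 col=13 char='d'
After 4 (l): row=0 col=13 char='d'
After 5 (w): row=1 col=1 char='r'
After 6 (h): row=1 col=0 char='_'

Answer: (space)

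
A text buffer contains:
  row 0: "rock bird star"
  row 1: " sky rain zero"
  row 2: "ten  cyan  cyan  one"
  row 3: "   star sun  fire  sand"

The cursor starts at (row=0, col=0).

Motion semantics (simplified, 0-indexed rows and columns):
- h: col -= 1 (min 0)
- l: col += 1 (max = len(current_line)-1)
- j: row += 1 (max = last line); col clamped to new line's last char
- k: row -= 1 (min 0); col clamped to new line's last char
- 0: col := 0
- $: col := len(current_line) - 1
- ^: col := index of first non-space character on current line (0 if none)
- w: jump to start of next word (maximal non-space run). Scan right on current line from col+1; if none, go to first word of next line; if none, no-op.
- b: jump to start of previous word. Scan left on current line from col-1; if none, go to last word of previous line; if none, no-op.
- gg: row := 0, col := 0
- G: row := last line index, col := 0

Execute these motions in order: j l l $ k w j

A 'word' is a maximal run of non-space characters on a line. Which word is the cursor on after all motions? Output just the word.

Answer: ten

Derivation:
After 1 (j): row=1 col=0 char='_'
After 2 (l): row=1 col=1 char='s'
After 3 (l): row=1 col=2 char='k'
After 4 ($): row=1 col=13 char='o'
After 5 (k): row=0 col=13 char='r'
After 6 (w): row=1 col=1 char='s'
After 7 (j): row=2 col=1 char='e'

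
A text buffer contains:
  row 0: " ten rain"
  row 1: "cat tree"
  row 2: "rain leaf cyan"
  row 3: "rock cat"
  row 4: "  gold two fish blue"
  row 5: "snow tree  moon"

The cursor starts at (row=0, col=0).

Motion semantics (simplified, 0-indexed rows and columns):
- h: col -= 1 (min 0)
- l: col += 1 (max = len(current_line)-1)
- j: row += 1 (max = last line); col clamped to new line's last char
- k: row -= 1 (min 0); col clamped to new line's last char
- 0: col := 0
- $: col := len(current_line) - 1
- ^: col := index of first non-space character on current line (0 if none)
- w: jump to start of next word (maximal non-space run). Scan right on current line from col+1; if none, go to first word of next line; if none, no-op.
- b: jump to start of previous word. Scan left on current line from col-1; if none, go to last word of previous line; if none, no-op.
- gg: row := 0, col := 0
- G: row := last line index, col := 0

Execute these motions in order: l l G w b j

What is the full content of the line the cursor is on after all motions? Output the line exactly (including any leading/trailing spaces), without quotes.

Answer: snow tree  moon

Derivation:
After 1 (l): row=0 col=1 char='t'
After 2 (l): row=0 col=2 char='e'
After 3 (G): row=5 col=0 char='s'
After 4 (w): row=5 col=5 char='t'
After 5 (b): row=5 col=0 char='s'
After 6 (j): row=5 col=0 char='s'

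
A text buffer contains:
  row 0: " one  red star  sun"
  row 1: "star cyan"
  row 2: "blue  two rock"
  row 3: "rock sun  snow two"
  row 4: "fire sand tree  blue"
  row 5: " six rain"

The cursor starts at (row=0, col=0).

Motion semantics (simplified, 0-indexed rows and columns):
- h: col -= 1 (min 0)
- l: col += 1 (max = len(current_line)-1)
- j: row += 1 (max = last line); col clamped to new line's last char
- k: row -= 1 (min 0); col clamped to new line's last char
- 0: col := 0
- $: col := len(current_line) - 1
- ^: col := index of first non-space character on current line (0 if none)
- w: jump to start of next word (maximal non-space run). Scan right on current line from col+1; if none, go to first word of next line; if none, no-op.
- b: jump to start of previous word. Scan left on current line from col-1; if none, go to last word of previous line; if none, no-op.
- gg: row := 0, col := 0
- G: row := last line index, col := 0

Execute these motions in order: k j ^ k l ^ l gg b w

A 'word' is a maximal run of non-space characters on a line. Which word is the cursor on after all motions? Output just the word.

After 1 (k): row=0 col=0 char='_'
After 2 (j): row=1 col=0 char='s'
After 3 (^): row=1 col=0 char='s'
After 4 (k): row=0 col=0 char='_'
After 5 (l): row=0 col=1 char='o'
After 6 (^): row=0 col=1 char='o'
After 7 (l): row=0 col=2 char='n'
After 8 (gg): row=0 col=0 char='_'
After 9 (b): row=0 col=0 char='_'
After 10 (w): row=0 col=1 char='o'

Answer: one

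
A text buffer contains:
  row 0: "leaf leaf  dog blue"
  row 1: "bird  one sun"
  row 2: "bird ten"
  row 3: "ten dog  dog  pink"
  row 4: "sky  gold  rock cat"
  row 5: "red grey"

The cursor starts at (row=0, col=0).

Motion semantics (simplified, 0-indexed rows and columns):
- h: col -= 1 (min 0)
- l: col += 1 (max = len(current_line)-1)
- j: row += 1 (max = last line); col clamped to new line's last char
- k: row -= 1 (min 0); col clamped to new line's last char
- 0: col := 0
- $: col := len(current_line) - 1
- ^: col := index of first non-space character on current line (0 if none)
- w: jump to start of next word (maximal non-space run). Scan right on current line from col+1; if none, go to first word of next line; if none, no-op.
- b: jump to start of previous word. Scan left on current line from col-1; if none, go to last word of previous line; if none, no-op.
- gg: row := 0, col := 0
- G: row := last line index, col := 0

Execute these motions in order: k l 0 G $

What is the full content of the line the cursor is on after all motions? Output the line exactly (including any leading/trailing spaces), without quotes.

After 1 (k): row=0 col=0 char='l'
After 2 (l): row=0 col=1 char='e'
After 3 (0): row=0 col=0 char='l'
After 4 (G): row=5 col=0 char='r'
After 5 ($): row=5 col=7 char='y'

Answer: red grey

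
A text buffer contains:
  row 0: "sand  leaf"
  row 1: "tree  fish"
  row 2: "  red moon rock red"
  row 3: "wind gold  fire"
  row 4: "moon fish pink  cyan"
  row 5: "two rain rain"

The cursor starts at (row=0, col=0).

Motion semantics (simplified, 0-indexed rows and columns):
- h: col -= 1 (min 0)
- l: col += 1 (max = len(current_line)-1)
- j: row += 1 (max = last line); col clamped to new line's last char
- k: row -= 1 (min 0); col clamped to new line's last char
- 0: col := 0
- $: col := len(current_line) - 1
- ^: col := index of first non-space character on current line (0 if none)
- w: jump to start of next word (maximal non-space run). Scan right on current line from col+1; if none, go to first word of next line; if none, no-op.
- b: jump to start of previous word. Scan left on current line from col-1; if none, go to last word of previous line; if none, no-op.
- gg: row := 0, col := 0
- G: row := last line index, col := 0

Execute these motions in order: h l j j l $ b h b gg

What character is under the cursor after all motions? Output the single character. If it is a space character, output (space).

Answer: s

Derivation:
After 1 (h): row=0 col=0 char='s'
After 2 (l): row=0 col=1 char='a'
After 3 (j): row=1 col=1 char='r'
After 4 (j): row=2 col=1 char='_'
After 5 (l): row=2 col=2 char='r'
After 6 ($): row=2 col=18 char='d'
After 7 (b): row=2 col=16 char='r'
After 8 (h): row=2 col=15 char='_'
After 9 (b): row=2 col=11 char='r'
After 10 (gg): row=0 col=0 char='s'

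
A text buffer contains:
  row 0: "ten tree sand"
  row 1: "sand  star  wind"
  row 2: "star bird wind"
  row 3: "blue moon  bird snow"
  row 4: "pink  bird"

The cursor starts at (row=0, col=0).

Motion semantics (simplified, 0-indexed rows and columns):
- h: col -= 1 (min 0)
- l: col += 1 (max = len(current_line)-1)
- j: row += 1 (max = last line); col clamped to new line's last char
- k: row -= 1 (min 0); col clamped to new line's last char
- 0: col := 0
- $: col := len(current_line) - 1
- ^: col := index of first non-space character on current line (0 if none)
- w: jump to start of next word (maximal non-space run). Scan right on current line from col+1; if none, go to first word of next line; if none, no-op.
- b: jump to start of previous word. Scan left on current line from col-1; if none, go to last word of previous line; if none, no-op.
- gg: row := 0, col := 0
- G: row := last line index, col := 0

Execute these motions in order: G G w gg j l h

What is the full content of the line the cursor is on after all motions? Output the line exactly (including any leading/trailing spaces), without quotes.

After 1 (G): row=4 col=0 char='p'
After 2 (G): row=4 col=0 char='p'
After 3 (w): row=4 col=6 char='b'
After 4 (gg): row=0 col=0 char='t'
After 5 (j): row=1 col=0 char='s'
After 6 (l): row=1 col=1 char='a'
After 7 (h): row=1 col=0 char='s'

Answer: sand  star  wind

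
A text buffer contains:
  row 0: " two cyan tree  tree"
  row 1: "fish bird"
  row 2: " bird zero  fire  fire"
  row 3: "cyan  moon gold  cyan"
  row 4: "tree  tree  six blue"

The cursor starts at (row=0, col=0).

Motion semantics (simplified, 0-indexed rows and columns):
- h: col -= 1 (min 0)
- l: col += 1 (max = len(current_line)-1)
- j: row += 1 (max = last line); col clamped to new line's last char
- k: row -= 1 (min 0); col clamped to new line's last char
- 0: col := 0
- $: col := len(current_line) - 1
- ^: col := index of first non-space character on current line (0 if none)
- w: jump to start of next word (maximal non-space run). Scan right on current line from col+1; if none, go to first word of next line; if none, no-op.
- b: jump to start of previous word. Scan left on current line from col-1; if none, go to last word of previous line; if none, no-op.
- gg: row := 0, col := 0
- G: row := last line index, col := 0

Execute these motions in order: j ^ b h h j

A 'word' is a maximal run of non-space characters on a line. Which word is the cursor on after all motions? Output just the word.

Answer: bird

Derivation:
After 1 (j): row=1 col=0 char='f'
After 2 (^): row=1 col=0 char='f'
After 3 (b): row=0 col=16 char='t'
After 4 (h): row=0 col=15 char='_'
After 5 (h): row=0 col=14 char='_'
After 6 (j): row=1 col=8 char='d'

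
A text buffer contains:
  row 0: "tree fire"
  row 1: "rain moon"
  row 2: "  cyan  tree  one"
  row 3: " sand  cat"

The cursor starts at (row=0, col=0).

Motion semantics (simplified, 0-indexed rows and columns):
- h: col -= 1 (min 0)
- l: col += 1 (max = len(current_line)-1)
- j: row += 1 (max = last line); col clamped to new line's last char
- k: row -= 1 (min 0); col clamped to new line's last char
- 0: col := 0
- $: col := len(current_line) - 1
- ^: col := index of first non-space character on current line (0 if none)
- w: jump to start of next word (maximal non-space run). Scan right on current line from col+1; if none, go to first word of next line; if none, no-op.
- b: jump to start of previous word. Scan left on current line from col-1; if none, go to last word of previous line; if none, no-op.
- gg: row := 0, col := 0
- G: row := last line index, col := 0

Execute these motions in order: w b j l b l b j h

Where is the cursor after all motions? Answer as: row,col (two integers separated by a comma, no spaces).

After 1 (w): row=0 col=5 char='f'
After 2 (b): row=0 col=0 char='t'
After 3 (j): row=1 col=0 char='r'
After 4 (l): row=1 col=1 char='a'
After 5 (b): row=1 col=0 char='r'
After 6 (l): row=1 col=1 char='a'
After 7 (b): row=1 col=0 char='r'
After 8 (j): row=2 col=0 char='_'
After 9 (h): row=2 col=0 char='_'

Answer: 2,0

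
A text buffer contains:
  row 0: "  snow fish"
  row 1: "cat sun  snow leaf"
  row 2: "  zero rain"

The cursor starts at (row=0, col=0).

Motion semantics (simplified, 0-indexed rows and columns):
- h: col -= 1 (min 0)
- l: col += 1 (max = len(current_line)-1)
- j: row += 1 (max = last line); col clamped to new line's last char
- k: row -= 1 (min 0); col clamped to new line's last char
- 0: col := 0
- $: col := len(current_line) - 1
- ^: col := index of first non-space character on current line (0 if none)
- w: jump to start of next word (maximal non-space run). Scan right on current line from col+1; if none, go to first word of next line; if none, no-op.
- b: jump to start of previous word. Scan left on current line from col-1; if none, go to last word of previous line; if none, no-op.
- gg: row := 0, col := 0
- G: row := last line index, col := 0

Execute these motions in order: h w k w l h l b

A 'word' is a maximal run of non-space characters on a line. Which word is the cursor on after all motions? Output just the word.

Answer: fish

Derivation:
After 1 (h): row=0 col=0 char='_'
After 2 (w): row=0 col=2 char='s'
After 3 (k): row=0 col=2 char='s'
After 4 (w): row=0 col=7 char='f'
After 5 (l): row=0 col=8 char='i'
After 6 (h): row=0 col=7 char='f'
After 7 (l): row=0 col=8 char='i'
After 8 (b): row=0 col=7 char='f'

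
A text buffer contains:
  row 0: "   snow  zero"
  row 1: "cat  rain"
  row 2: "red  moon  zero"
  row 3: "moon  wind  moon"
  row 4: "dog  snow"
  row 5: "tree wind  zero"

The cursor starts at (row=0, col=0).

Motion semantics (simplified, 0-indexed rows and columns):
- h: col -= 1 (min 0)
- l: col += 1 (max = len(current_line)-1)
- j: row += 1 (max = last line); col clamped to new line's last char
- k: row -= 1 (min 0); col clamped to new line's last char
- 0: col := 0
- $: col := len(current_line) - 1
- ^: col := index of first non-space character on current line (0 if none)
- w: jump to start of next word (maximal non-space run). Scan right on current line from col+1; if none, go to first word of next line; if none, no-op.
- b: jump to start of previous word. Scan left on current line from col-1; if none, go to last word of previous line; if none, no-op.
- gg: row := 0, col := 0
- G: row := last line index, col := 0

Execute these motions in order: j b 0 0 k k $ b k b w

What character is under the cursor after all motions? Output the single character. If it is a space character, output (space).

After 1 (j): row=1 col=0 char='c'
After 2 (b): row=0 col=9 char='z'
After 3 (0): row=0 col=0 char='_'
After 4 (0): row=0 col=0 char='_'
After 5 (k): row=0 col=0 char='_'
After 6 (k): row=0 col=0 char='_'
After 7 ($): row=0 col=12 char='o'
After 8 (b): row=0 col=9 char='z'
After 9 (k): row=0 col=9 char='z'
After 10 (b): row=0 col=3 char='s'
After 11 (w): row=0 col=9 char='z'

Answer: z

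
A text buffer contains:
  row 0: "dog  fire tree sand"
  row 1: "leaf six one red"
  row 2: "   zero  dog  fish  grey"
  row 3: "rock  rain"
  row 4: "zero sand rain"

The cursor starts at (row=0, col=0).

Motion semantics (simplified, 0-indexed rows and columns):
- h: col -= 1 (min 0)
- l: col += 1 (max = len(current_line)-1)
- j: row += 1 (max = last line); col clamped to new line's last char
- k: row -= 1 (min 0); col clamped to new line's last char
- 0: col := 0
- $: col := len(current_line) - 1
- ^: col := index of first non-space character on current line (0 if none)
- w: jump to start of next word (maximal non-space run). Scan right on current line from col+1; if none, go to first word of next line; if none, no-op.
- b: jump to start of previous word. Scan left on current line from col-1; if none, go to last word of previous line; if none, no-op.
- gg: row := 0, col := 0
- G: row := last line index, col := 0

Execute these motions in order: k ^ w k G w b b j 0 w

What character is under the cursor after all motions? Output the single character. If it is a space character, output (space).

After 1 (k): row=0 col=0 char='d'
After 2 (^): row=0 col=0 char='d'
After 3 (w): row=0 col=5 char='f'
After 4 (k): row=0 col=5 char='f'
After 5 (G): row=4 col=0 char='z'
After 6 (w): row=4 col=5 char='s'
After 7 (b): row=4 col=0 char='z'
After 8 (b): row=3 col=6 char='r'
After 9 (j): row=4 col=6 char='a'
After 10 (0): row=4 col=0 char='z'
After 11 (w): row=4 col=5 char='s'

Answer: s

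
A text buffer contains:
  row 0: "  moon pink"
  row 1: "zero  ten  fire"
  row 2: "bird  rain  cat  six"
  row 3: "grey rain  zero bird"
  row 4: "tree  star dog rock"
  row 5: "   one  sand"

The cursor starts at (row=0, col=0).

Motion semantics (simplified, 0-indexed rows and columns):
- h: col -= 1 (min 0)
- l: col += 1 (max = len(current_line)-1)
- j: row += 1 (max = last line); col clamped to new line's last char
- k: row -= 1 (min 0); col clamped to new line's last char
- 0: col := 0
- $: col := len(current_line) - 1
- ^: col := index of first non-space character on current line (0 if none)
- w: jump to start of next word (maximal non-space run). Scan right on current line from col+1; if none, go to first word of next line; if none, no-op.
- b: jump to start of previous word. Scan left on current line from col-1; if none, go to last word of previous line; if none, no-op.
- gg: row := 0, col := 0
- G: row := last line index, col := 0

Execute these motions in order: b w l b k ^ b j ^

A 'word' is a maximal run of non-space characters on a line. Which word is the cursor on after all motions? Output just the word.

Answer: zero

Derivation:
After 1 (b): row=0 col=0 char='_'
After 2 (w): row=0 col=2 char='m'
After 3 (l): row=0 col=3 char='o'
After 4 (b): row=0 col=2 char='m'
After 5 (k): row=0 col=2 char='m'
After 6 (^): row=0 col=2 char='m'
After 7 (b): row=0 col=2 char='m'
After 8 (j): row=1 col=2 char='r'
After 9 (^): row=1 col=0 char='z'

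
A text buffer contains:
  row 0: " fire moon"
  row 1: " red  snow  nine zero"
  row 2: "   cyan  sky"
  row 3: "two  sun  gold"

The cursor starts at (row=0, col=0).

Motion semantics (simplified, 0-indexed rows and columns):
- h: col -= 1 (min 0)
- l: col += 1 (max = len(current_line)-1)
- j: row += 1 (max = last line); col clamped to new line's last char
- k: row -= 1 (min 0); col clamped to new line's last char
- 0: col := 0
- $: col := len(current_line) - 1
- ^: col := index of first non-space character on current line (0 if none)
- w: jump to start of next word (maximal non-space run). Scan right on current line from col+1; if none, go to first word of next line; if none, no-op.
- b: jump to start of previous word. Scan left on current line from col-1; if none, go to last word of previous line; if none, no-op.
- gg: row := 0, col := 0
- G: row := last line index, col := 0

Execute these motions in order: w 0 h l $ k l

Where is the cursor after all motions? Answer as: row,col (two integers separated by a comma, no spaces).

After 1 (w): row=0 col=1 char='f'
After 2 (0): row=0 col=0 char='_'
After 3 (h): row=0 col=0 char='_'
After 4 (l): row=0 col=1 char='f'
After 5 ($): row=0 col=9 char='n'
After 6 (k): row=0 col=9 char='n'
After 7 (l): row=0 col=9 char='n'

Answer: 0,9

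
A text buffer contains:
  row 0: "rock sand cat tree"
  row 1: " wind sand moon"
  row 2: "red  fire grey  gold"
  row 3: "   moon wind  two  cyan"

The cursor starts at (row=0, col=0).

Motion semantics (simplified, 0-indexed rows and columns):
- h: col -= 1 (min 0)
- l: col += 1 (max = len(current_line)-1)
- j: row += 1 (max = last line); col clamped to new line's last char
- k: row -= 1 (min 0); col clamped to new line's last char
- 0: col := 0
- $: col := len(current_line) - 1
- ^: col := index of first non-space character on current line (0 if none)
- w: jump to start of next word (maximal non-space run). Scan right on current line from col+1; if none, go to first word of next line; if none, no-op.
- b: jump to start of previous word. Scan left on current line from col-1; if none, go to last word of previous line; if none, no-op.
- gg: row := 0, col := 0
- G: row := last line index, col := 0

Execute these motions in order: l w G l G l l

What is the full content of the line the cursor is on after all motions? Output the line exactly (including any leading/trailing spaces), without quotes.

Answer:    moon wind  two  cyan

Derivation:
After 1 (l): row=0 col=1 char='o'
After 2 (w): row=0 col=5 char='s'
After 3 (G): row=3 col=0 char='_'
After 4 (l): row=3 col=1 char='_'
After 5 (G): row=3 col=0 char='_'
After 6 (l): row=3 col=1 char='_'
After 7 (l): row=3 col=2 char='_'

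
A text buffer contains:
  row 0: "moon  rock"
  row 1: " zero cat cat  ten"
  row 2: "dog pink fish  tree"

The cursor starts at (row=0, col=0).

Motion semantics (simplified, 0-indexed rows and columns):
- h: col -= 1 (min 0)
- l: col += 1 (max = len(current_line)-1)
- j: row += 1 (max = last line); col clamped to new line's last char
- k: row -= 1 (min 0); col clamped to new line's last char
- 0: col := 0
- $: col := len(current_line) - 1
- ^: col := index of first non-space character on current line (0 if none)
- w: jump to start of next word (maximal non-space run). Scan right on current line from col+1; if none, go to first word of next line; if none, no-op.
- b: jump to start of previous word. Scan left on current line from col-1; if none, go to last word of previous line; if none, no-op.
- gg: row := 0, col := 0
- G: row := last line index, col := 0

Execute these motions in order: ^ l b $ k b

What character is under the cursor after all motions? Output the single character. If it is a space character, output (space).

Answer: r

Derivation:
After 1 (^): row=0 col=0 char='m'
After 2 (l): row=0 col=1 char='o'
After 3 (b): row=0 col=0 char='m'
After 4 ($): row=0 col=9 char='k'
After 5 (k): row=0 col=9 char='k'
After 6 (b): row=0 col=6 char='r'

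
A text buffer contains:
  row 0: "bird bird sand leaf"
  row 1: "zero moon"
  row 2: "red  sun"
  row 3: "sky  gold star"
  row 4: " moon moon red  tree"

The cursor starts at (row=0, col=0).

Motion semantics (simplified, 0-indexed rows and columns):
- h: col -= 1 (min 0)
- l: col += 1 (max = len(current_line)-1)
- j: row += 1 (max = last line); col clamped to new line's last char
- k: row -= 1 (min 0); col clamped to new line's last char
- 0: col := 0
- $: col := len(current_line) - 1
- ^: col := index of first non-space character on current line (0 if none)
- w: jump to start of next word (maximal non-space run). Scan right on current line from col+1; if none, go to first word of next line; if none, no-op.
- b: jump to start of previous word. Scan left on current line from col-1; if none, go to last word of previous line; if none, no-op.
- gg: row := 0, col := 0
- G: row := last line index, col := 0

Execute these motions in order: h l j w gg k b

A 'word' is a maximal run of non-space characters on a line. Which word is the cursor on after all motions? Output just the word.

Answer: bird

Derivation:
After 1 (h): row=0 col=0 char='b'
After 2 (l): row=0 col=1 char='i'
After 3 (j): row=1 col=1 char='e'
After 4 (w): row=1 col=5 char='m'
After 5 (gg): row=0 col=0 char='b'
After 6 (k): row=0 col=0 char='b'
After 7 (b): row=0 col=0 char='b'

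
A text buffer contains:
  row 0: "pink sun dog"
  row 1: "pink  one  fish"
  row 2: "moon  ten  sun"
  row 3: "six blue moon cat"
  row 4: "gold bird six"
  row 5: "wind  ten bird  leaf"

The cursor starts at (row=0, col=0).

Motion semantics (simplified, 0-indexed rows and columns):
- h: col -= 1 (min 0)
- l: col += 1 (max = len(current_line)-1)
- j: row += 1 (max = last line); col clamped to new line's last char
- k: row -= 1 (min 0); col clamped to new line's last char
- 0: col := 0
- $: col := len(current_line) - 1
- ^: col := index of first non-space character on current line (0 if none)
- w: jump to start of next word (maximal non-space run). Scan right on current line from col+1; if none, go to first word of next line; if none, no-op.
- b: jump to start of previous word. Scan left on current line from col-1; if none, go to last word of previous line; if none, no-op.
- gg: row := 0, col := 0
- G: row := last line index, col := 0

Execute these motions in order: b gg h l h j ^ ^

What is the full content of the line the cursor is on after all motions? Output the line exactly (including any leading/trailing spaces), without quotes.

Answer: pink  one  fish

Derivation:
After 1 (b): row=0 col=0 char='p'
After 2 (gg): row=0 col=0 char='p'
After 3 (h): row=0 col=0 char='p'
After 4 (l): row=0 col=1 char='i'
After 5 (h): row=0 col=0 char='p'
After 6 (j): row=1 col=0 char='p'
After 7 (^): row=1 col=0 char='p'
After 8 (^): row=1 col=0 char='p'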